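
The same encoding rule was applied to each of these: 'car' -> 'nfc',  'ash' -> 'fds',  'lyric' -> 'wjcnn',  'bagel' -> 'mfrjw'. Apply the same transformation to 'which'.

The shift depends on letter class: consonant c→n is +11, but vowel a→f is +5. Two shifts are in play — +5 for a/e/i/o/u, +11 for every other letter.
Applying it to which: w(cons)+11=h, h(cons)+11=s, i(vowel)+5=n, c(cons)+11=n, h(cons)+11=s.

hsnns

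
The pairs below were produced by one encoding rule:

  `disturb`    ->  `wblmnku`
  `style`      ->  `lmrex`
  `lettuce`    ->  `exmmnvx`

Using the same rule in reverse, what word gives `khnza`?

Compare letters: d→w is +19, i→b is +19, s→l is +19 — a constant shift. Each letter is shifted forward by 19 in the alphabet (a Caesar shift of +19).
Undoing it on khnza: k−19=r, h−19=o, n−19=u, z−19=g, a−19=h.

rough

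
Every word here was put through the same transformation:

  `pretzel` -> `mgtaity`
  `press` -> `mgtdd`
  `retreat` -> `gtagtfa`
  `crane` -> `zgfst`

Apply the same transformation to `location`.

p(15)→m(12) and r(17)→g(6) fit y≡23x+5 (mod 26); the inverse of 23 mod 26 is 17. This is an affine cipher: with a=0,…,z=25, each position x becomes (23x+5) mod 26.
On location: l(11)→23·11+5≡24=y; o(14)→23·14+5≡15=p; c(2)→23·2+5≡25=z; a(0)→23·0+5≡5=f; t(19)→23·19+5≡0=a; i(8)→23·8+5≡7=h; o(14)→23·14+5≡15=p; n(13)→23·13+5≡18=s (all mod 26).

ypzfahps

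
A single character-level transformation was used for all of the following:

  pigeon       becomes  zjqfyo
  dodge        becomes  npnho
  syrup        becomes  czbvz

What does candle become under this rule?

Shifts by position in pigeon: pos 0: p→z (+10), pos 1: i→j (+1), pos 2: g→q (+10), pos 3: e→f (+1) — repeating every 2. The shifts repeat in a cycle of length 2: positions 0,1,… shift by +10, +1, then the pattern repeats.
On candle: c+10=m, a+1=b, n+10=x, d+1=e, l+10=v, e+1=f.

mbxevf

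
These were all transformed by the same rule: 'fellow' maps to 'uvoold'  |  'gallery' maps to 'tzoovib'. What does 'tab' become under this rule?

gzy

This is the alphabet-reversal cipher (Atbash): a becomes z, b becomes y, etc.
On tab: t↔g, a↔z, b↔y.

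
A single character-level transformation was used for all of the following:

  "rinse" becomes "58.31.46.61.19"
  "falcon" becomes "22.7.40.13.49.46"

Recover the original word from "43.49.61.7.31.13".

mosaic

Each letter becomes 3×(its alphabet position, a=1..z=26) + 4.
Undoing it on 43.49.61.7.31.13: 43→(43−4)÷3=13=m, 49→(49−4)÷3=15=o, 61→(61−4)÷3=19=s, 7→(7−4)÷3=1=a, 31→(31−4)÷3=9=i, 13→(13−4)÷3=3=c.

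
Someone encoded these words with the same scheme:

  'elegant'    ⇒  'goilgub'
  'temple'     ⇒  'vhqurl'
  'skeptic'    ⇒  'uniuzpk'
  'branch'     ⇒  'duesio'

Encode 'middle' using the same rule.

In elegant: e→g is +2, l→o is +3, e→i is +4, g→l is +5 — the shift increases by 1 each position. Each letter shifts forward by (position + 2), i.e. 2, 3, 4, … — the shift grows by one for each successive letter.
Applying it to middle: m+2=o, i+3=l, d+4=h, d+5=i, l+6=r, e+7=l.

olhirl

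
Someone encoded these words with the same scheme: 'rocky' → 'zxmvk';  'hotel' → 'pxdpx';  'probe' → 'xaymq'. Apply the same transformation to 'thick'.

bqsnw

In rocky: r→z is +8, o→x is +9, c→m is +10, k→v is +11 — the shift increases by 1 each position. Letter i (0-indexed) is shifted by i+8, so successive shifts are 8, 9, 10, ….
On thick: t+8=b, h+9=q, i+10=s, c+11=n, k+12=w.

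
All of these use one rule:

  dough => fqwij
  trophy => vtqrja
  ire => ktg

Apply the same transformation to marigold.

octkiqnf

Compare letters: d→f is +2, o→q is +2, u→w is +2 — a constant shift. This is a Caesar cipher with shift 2.
On marigold: m+2=o, a+2=c, r+2=t, i+2=k, g+2=i, o+2=q, l+2=n, d+2=f.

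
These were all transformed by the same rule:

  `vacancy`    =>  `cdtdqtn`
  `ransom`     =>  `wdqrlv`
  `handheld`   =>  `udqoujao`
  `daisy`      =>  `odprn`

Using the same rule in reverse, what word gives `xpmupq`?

within

v(21)→c(2) and a(0)→d(3) fit y≡21x+3 (mod 26); the inverse of 21 mod 26 is 5. This is an affine cipher: with a=0,…,z=25, each position x becomes (21x+3) mod 26.
Decoding xpmupq: x(23)→5·(23−3)≡22=w; p(15)→5·(15−3)≡8=i; m(12)→5·(12−3)≡19=t; u(20)→5·(20−3)≡7=h; p(15)→5·(15−3)≡8=i; q(16)→5·(16−3)≡13=n (all mod 26).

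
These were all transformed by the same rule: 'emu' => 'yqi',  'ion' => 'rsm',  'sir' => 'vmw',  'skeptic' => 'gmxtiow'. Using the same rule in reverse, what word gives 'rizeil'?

heaven

The output letters match the input read backwards, each shifted +4: emu reversed is ume. Two steps: reverse the string, then apply a Caesar shift of +4.
Decoding rizeil: shift back: r−4=n, i−4=e, z−4=v, e−4=a, i−4=e, l−4=h → nevaeh; then reverse → heaven.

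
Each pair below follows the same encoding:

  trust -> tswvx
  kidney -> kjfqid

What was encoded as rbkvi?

The shift increases by 1 at each position, starting from +0: 0, 1, 2, ….
Decoding rbkvi: r−0=r, b−1=a, k−2=i, v−3=s, i−4=e.

raise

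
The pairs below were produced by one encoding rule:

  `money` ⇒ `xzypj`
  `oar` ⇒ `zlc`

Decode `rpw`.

gel

Compare letters: m→x is +11, o→z is +11, n→y is +11 — a constant shift. Every letter moves 11 places later in the alphabet, wrapping around z→a.
Decoding rpw: r−11=g, p−11=e, w−11=l.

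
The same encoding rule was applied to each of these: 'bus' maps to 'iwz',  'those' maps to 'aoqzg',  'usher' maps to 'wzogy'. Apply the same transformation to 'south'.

zqwao

Two shifts are in play — +2 for a/e/i/o/u, +7 for every other letter.
Applying it to south: s(cons)+7=z, o(vowel)+2=q, u(vowel)+2=w, t(cons)+7=a, h(cons)+7=o.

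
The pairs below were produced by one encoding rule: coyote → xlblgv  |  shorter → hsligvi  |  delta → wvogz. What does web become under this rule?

dvy

This is the alphabet-reversal cipher (Atbash): a becomes z, b becomes y, etc.
On web: w↔d, e↔v, b↔y.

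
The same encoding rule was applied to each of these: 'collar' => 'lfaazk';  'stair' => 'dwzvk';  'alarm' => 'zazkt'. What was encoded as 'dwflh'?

stock

c(2)→l(11) and o(14)→f(5) fit y≡19x+25 (mod 26); the inverse of 19 mod 26 is 11. Treating letters as 0–25, the rule is x ↦ 19x + 25 (mod 26).
Decoding dwflh: d(3)→11·(3−25)≡18=s; w(22)→11·(22−25)≡19=t; f(5)→11·(5−25)≡14=o; l(11)→11·(11−25)≡2=c; h(7)→11·(7−25)≡10=k (all mod 26).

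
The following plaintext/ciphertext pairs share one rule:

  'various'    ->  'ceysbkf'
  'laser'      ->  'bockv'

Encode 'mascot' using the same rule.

The output letters match the input read backwards, each shifted +10: various reversed is suoirav. Two steps: reverse the string, then apply a Caesar shift of +10.
Applying it to mascot: reverse → tocsam; then shift: t+10=d, o+10=y, c+10=m, s+10=c, a+10=k, m+10=w.

dymckw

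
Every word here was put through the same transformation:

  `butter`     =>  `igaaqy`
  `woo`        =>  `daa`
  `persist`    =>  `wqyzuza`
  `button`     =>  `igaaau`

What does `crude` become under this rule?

The shift depends on letter class: consonant b→i is +7, but vowel u→g is +12. Two shifts are in play — +12 for a/e/i/o/u, +7 for every other letter.
Applying it to crude: c(cons)+7=j, r(cons)+7=y, u(vowel)+12=g, d(cons)+7=k, e(vowel)+12=q.

jygkq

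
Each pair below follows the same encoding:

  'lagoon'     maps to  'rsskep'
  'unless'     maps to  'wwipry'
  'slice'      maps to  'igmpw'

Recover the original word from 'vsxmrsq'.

monitor

The output letters match the input read backwards, each shifted +4: lagoon reversed is noogal. Read the word backwards and shift each letter +4.
Reversing it on vsxmrsq: shift back: v−4=r, s−4=o, x−4=t, m−4=i, r−4=n, s−4=o, q−4=m → rotinom; then reverse → monitor.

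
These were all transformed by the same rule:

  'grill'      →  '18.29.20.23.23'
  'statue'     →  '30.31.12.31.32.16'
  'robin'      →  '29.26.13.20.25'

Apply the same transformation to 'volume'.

Letters become their 1-based position plus 11 (so a→12, b→13, …).
Applying it to volume: v=22→33, o=15→26, l=12→23, u=21→32, m=13→24, e=5→16.

33.26.23.32.24.16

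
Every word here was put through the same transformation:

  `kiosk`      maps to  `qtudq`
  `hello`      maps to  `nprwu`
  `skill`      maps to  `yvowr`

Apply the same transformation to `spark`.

yagcq

Shifts by position in kiosk: pos 0: k→q (+6), pos 1: i→t (+11), pos 2: o→u (+6), pos 3: s→d (+11) — repeating every 2. A repeating key of period 2 is used — shifts +6, +11 over and over.
Applying it to spark: s+6=y, p+11=a, a+6=g, r+11=c, k+6=q.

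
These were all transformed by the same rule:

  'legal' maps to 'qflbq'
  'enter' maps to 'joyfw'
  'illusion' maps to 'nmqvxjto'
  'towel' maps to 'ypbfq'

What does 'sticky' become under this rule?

Shifts by position in legal: pos 0: l→q (+5), pos 1: e→f (+1), pos 2: g→l (+5), pos 3: a→b (+1) — repeating every 2. It's a Vigenère-style cipher with numeric key [5,1]: position i shifts by key[i mod 2].
On sticky: s+5=x, t+1=u, i+5=n, c+1=d, k+5=p, y+1=z.

xundpz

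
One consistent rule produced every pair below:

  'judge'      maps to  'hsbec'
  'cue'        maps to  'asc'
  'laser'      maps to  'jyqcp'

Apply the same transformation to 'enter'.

clrcp

Every letter moves 24 places later in the alphabet, wrapping around z→a.
For enter: e+24=c, n+24=l, t+24=r, e+24=c, r+24=p.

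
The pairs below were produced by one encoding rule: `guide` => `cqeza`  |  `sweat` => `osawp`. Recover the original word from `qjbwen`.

Compare letters: g→c is +22, u→q is +22, i→e is +22 — a constant shift. This is a Caesar cipher with shift 22.
Decoding qjbwen: q−22=u, j−22=n, b−22=f, w−22=a, e−22=i, n−22=r.

unfair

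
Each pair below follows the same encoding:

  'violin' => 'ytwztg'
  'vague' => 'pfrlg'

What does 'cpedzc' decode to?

The output letters match the input read backwards, each shifted +11: violin reversed is niloiv. The word is reversed, then every letter is shifted forward by 11.
Undoing it on cpedzc: shift back: c−11=r, p−11=e, e−11=t, d−11=s, z−11=o, c−11=r → retsor; then reverse → roster.

roster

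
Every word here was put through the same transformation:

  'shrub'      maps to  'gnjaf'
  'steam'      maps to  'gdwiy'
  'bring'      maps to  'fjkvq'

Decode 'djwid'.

s(18)→g(6) and h(7)→n(13) fit y≡23x+8 (mod 26); the inverse of 23 mod 26 is 17. Each letter's alphabet position (a=0..z=25) is mapped through 23·x+8 mod 26 — an affine cipher.
Reversing it on djwid: d(3)→17·(3−8)≡19=t; j(9)→17·(9−8)≡17=r; w(22)→17·(22−8)≡4=e; i(8)→17·(8−8)≡0=a; d(3)→17·(3−8)≡19=t (all mod 26).

treat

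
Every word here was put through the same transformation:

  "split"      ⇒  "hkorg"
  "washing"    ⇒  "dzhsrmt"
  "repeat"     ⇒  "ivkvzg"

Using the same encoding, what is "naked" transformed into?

mzpvw

Each pair mirrors across the alphabet (s↔h, p↔k, l↔o): positions sum to 25. This is the alphabet-reversal cipher (Atbash): a becomes z, b becomes y, etc.
Applying it to naked: n↔m, a↔z, k↔p, e↔v, d↔w.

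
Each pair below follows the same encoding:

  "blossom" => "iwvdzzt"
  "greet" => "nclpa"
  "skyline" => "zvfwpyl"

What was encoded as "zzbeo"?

south

Shifts by position in blossom: pos 0: b→i (+7), pos 1: l→w (+11), pos 2: o→v (+7), pos 3: s→d (+11) — repeating every 2. A repeating key of period 2 is used — shifts +7, +11 over and over.
Reversing it on zzbeo: z−7=s, z−11=o, b−7=u, e−11=t, o−7=h.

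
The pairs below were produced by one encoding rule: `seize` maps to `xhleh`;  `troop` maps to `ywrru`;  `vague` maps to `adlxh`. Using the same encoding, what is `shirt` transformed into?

The shift depends on letter class: consonant s→x is +5, but vowel e→h is +3. Two shifts are in play — +3 for a/e/i/o/u, +5 for every other letter.
On shirt: s(cons)+5=x, h(cons)+5=m, i(vowel)+3=l, r(cons)+5=w, t(cons)+5=y.

xmlwy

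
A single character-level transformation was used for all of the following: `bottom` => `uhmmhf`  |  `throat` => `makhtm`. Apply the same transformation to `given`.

Compare letters: b→u is +19, o→h is +19, t→m is +19 — a constant shift. This is a Caesar cipher with shift 19.
Applying it to given: g+19=z, i+19=b, v+19=o, e+19=x, n+19=g.

zboxg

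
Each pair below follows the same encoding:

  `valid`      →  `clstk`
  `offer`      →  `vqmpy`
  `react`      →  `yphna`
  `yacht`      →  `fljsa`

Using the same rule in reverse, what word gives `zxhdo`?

Shifts by position in valid: pos 0: v→c (+7), pos 1: a→l (+11), pos 2: l→s (+7), pos 3: i→t (+11) — repeating every 2. A repeating key of period 2 is used — shifts +7, +11 over and over.
Undoing it on zxhdo: z−7=s, x−11=m, h−7=a, d−11=s, o−7=h.

smash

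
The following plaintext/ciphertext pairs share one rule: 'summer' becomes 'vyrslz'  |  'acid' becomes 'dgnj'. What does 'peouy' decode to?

In summer: s→v is +3, u→y is +4, m→r is +5, m→s is +6 — the shift increases by 1 each position. Letter i (0-indexed) is shifted by i+3, so successive shifts are 3, 4, 5, ….
Decoding peouy: p−3=m, e−4=a, o−5=j, u−6=o, y−7=r.

major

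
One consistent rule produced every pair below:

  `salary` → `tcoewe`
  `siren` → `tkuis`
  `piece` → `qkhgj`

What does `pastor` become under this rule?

qcvxtx

In salary: s→t is +1, a→c is +2, l→o is +3, a→e is +4 — the shift increases by 1 each position. Letter i (0-indexed) is shifted by i+1, so successive shifts are 1, 2, 3, ….
Applying it to pastor: p+1=q, a+2=c, s+3=v, t+4=x, o+5=t, r+6=x.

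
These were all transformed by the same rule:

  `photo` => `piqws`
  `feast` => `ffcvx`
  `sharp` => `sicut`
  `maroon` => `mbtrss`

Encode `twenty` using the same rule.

txgqxd

In photo: p→p is +0, h→i is +1, o→q is +2, t→w is +3 — the shift increases by 1 each position. Each letter shifts forward by its position index (0, 1, 2, …) — the shift grows by one for each successive letter.
Applying it to twenty: t+0=t, w+1=x, e+2=g, n+3=q, t+4=x, y+5=d.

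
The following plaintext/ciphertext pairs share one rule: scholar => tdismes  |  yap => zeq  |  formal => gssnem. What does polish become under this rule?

The shift depends on letter class: consonant s→t is +1, but vowel o→s is +4. Two shifts are in play — +4 for a/e/i/o/u, +1 for every other letter.
On polish: p(cons)+1=q, o(vowel)+4=s, l(cons)+1=m, i(vowel)+4=m, s(cons)+1=t, h(cons)+1=i.

qsmmti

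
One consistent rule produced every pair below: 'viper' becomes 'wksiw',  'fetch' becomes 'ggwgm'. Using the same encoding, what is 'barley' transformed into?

Letter i (0-indexed) is shifted by i+1, so successive shifts are 1, 2, 3, ….
For barley: b+1=c, a+2=c, r+3=u, l+4=p, e+5=j, y+6=e.

ccupje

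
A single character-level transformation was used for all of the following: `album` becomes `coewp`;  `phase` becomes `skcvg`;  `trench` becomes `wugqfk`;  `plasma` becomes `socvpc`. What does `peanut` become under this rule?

sgcqww

The rule splits by letter class: vowels +2, consonants +3.
Applying it to peanut: p(cons)+3=s, e(vowel)+2=g, a(vowel)+2=c, n(cons)+3=q, u(vowel)+2=w, t(cons)+3=w.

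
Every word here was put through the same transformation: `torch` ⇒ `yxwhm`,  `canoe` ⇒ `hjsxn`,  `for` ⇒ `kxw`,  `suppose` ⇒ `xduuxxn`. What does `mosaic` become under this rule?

rxxjrh

The rule splits by letter class: vowels +9, consonants +5.
For mosaic: m(cons)+5=r, o(vowel)+9=x, s(cons)+5=x, a(vowel)+9=j, i(vowel)+9=r, c(cons)+5=h.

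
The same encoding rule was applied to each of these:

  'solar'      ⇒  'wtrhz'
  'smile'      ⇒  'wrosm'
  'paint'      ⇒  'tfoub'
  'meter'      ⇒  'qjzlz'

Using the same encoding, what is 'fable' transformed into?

In solar: s→w is +4, o→t is +5, l→r is +6, a→h is +7 — the shift increases by 1 each position. The shift increases by 1 at each position, starting from +4: 4, 5, 6, ….
Applying it to fable: f+4=j, a+5=f, b+6=h, l+7=s, e+8=m.

jfhsm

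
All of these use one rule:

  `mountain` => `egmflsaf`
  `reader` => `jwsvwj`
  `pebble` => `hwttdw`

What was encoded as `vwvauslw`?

dedicate

Compare letters: m→e is +18, o→g is +18, u→m is +18 — a constant shift. Each letter is shifted forward by 18 in the alphabet (a Caesar shift of +18).
Reversing it on vwvauslw: v−18=d, w−18=e, v−18=d, a−18=i, u−18=c, s−18=a, l−18=t, w−18=e.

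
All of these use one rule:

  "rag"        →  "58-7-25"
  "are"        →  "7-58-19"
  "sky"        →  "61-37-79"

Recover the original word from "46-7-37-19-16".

r(#18)→58 and a(#1)→7: differences scale by 3, so n = 3·pos + 4. The formula is n = 3×(alphabet index, a=1) + 4.
Undoing it on 46-7-37-19-16: 46→(46−4)÷3=14=n, 7→(7−4)÷3=1=a, 37→(37−4)÷3=11=k, 19→(19−4)÷3=5=e, 16→(16−4)÷3=4=d.

naked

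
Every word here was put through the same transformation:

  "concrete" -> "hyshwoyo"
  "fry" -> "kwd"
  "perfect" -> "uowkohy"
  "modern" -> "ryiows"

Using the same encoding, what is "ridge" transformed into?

wsilo

The rule splits by letter class: vowels +10, consonants +5.
For ridge: r(cons)+5=w, i(vowel)+10=s, d(cons)+5=i, g(cons)+5=l, e(vowel)+10=o.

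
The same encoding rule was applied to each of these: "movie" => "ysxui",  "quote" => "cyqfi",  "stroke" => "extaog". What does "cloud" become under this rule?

opqgh

Shifts by position in movie: pos 0: m→y (+12), pos 1: o→s (+4), pos 2: v→x (+2), pos 3: i→u (+12), pos 4: e→i (+4) — repeating every 3. It's a Vigenère-style cipher with numeric key [12,4,2]: position i shifts by key[i mod 3].
Applying it to cloud: c+12=o, l+4=p, o+2=q, u+12=g, d+4=h.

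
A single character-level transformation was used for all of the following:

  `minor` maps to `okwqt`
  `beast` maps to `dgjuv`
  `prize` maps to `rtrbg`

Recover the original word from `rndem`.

pluck

Shifts by position in minor: pos 0: m→o (+2), pos 1: i→k (+2), pos 2: n→w (+9), pos 3: o→q (+2), pos 4: r→t (+2) — repeating every 3. The shifts repeat in a cycle of length 3: positions 0,1,… shift by +2, +2, +9, then the pattern repeats.
Decoding rndem: r−2=p, n−2=l, d−9=u, e−2=c, m−2=k.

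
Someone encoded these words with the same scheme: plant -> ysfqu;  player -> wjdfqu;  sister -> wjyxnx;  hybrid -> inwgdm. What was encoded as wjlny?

The output letters match the input read backwards, each shifted +5: plant reversed is tnalp. Read the word backwards and shift each letter +5.
Undoing it on wjlny: shift back: w−5=r, j−5=e, l−5=g, n−5=i, y−5=t → regit; then reverse → tiger.

tiger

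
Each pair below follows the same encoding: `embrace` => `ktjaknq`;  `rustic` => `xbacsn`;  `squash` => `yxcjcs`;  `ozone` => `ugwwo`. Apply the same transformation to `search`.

yliams

In embrace: e→k is +6, m→t is +7, b→j is +8, r→a is +9 — the shift increases by 1 each position. Letter i (0-indexed) is shifted by i+6, so successive shifts are 6, 7, 8, ….
For search: s+6=y, e+7=l, a+8=i, r+9=a, c+10=m, h+11=s.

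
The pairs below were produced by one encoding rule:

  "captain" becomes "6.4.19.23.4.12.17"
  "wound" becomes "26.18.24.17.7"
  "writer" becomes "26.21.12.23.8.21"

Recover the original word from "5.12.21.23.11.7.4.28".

birthday

c is letter #3 and maps to 6: an offset of 3. Each letter is replaced by its alphabet position (a=1..z=26) + 3.
Undoing it on 5.12.21.23.11.7.4.28: 5→(5−3)÷1=2=b, 12→(12−3)÷1=9=i, 21→(21−3)÷1=18=r, 23→(23−3)÷1=20=t, 11→(11−3)÷1=8=h, 7→(7−3)÷1=4=d, 4→(4−3)÷1=1=a, 28→(28−3)÷1=25=y.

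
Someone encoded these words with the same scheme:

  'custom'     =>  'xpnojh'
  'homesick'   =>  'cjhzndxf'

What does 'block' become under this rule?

Each letter is shifted forward by 21 in the alphabet (a Caesar shift of +21).
Applying it to block: b+21=w, l+21=g, o+21=j, c+21=x, k+21=f.

wgjxf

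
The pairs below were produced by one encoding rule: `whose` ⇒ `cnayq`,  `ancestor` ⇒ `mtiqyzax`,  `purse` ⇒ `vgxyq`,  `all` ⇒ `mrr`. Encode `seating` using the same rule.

The shift depends on letter class: consonant w→c is +6, but vowel o→a is +12. Two shifts are in play — +12 for a/e/i/o/u, +6 for every other letter.
On seating: s(cons)+6=y, e(vowel)+12=q, a(vowel)+12=m, t(cons)+6=z, i(vowel)+12=u, n(cons)+6=t, g(cons)+6=m.

yqmzutm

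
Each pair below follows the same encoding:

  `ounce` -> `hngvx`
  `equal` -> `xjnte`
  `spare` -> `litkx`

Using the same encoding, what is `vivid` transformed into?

obobw

Compare letters: o→h is +19, u→n is +19, n→g is +19 — a constant shift. It's a constant shift of +19 (ROT19).
On vivid: v+19=o, i+19=b, v+19=o, i+19=b, d+19=w.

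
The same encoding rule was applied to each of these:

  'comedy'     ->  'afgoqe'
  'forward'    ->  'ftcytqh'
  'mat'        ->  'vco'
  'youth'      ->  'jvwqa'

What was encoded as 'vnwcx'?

The output letters match the input read backwards, each shifted +2: comedy reversed is ydemoc. The word is reversed, then every letter is shifted forward by 2.
Decoding vnwcx: shift back: v−2=t, n−2=l, w−2=u, c−2=a, x−2=v → tluav; then reverse → vault.

vault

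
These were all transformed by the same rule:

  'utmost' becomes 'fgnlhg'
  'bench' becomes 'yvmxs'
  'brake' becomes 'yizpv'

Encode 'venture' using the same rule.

Each pair mirrors across the alphabet (u↔f, t↔g, m↔n): positions sum to 25. This is the alphabet-reversal cipher (Atbash): a becomes z, b becomes y, etc.
On venture: v↔e, e↔v, n↔m, t↔g, u↔f, r↔i, e↔v.

evmgfiv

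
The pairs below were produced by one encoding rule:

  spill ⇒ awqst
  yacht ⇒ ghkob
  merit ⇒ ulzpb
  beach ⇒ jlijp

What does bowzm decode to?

those

The shifts repeat in a cycle of length 2: positions 0,1,… shift by +8, +7, then the pattern repeats.
Reversing it on bowzm: b−8=t, o−7=h, w−8=o, z−7=s, m−8=e.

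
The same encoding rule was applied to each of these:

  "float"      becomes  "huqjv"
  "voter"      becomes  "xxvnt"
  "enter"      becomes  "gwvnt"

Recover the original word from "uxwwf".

sound

Shifts by position in float: pos 0: f→h (+2), pos 1: l→u (+9), pos 2: o→q (+2), pos 3: a→j (+9) — repeating every 2. It's a Vigenère-style cipher with numeric key [2,9]: position i shifts by key[i mod 2].
Decoding uxwwf: u−2=s, x−9=o, w−2=u, w−9=n, f−2=d.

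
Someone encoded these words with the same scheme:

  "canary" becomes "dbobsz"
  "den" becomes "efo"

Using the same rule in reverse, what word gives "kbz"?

jay

Compare letters: c→d is +1, a→b is +1, n→o is +1 — a constant shift. It's a constant shift of +1 (ROT1).
Decoding kbz: k−1=j, b−1=a, z−1=y.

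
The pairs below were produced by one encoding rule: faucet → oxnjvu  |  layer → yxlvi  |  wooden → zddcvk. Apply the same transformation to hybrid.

Each letter's alphabet position (a=0..z=25) is mapped through 19·x+23 mod 26 — an affine cipher.
Applying it to hybrid: h(7)→19·7+23≡0=a; y(24)→19·24+23≡11=l; b(1)→19·1+23≡16=q; r(17)→19·17+23≡8=i; i(8)→19·8+23≡19=t; d(3)→19·3+23≡2=c (all mod 26).

alqitc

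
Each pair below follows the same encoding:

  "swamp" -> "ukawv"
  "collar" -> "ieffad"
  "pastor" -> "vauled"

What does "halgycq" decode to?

s(18)→u(20) and w(22)→k(10) fit y≡17x+0 (mod 26); the inverse of 17 mod 26 is 23. Treating letters as 0–25, the rule is x ↦ 17x + 0 (mod 26).
Undoing it on halgycq: h(7)→23·(7−0)≡5=f; a(0)→23·(0−0)≡0=a; l(11)→23·(11−0)≡19=t; g(6)→23·(6−0)≡8=i; y(24)→23·(24−0)≡6=g; c(2)→23·(2−0)≡20=u; q(16)→23·(16−0)≡4=e (all mod 26).

fatigue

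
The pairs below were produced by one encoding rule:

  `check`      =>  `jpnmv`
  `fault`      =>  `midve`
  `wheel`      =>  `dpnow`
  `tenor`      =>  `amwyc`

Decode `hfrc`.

axis

In check: c→j is +7, h→p is +8, e→n is +9, c→m is +10 — the shift increases by 1 each position. Letter i (0-indexed) is shifted by i+7, so successive shifts are 7, 8, 9, ….
Decoding hfrc: h−7=a, f−8=x, r−9=i, c−10=s.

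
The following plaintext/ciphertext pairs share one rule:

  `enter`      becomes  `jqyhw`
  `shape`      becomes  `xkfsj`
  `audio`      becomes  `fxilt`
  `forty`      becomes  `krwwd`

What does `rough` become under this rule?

wrzjm

A repeating key of period 2 is used — shifts +5, +3 over and over.
For rough: r+5=w, o+3=r, u+5=z, g+3=j, h+5=m.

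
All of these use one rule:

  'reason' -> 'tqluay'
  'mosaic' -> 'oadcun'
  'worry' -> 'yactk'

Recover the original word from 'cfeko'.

Shifts by position in reason: pos 0: r→t (+2), pos 1: e→q (+12), pos 2: a→l (+11), pos 3: s→u (+2), pos 4: o→a (+12), pos 5: n→y (+11) — repeating every 3. It's a Vigenère-style cipher with numeric key [2,12,11]: position i shifts by key[i mod 3].
Reversing it on cfeko: c−2=a, f−12=t, e−11=t, k−2=i, o−12=c.

attic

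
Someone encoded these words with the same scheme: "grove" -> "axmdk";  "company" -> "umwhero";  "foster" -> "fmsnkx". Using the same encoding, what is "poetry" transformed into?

g(6)→a(0) and r(17)→x(23) fit y≡21x+4 (mod 26); the inverse of 21 mod 26 is 5. Each letter's alphabet position (a=0..z=25) is mapped through 21·x+4 mod 26 — an affine cipher.
Applying it to poetry: p(15)→21·15+4≡7=h; o(14)→21·14+4≡12=m; e(4)→21·4+4≡10=k; t(19)→21·19+4≡13=n; r(17)→21·17+4≡23=x; y(24)→21·24+4≡14=o (all mod 26).

hmknxo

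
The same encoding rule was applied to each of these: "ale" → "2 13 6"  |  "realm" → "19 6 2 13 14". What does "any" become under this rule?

Each letter is replaced by its alphabet position (a=1..z=26) + 1.
For any: a=1→2, n=14→15, y=25→26.

2 15 26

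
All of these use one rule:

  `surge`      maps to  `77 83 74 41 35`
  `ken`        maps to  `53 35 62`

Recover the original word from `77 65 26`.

With a=1..z=26, the number is 3·pos + 20.
Decoding 77 65 26: 77→(77−20)÷3=19=s, 65→(65−20)÷3=15=o, 26→(26−20)÷3=2=b.

sob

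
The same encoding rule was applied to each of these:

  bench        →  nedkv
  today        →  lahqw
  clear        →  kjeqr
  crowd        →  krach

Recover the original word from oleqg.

steam

b(1)→n(13) and e(4)→e(4) fit y≡23x+16 (mod 26); the inverse of 23 mod 26 is 17. This is an affine cipher: with a=0,…,z=25, each position x becomes (23x+16) mod 26.
Decoding oleqg: o(14)→17·(14−16)≡18=s; l(11)→17·(11−16)≡19=t; e(4)→17·(4−16)≡4=e; q(16)→17·(16−16)≡0=a; g(6)→17·(6−16)≡12=m (all mod 26).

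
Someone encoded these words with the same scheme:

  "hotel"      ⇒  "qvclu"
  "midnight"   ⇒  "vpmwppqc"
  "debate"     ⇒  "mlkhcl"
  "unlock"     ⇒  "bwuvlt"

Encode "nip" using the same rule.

The shift depends on letter class: consonant h→q is +9, but vowel o→v is +7. The rule splits by letter class: vowels +7, consonants +9.
Applying it to nip: n(cons)+9=w, i(vowel)+7=p, p(cons)+9=y.

wpy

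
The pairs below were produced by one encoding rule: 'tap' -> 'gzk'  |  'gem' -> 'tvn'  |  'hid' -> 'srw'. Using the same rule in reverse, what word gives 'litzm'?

Each letter is replaced by its mirror in the alphabet: a↔z, b↔y, c↔x, and so on (the Atbash cipher).
Decoding litzm: l↔o, i↔r, t↔g, z↔a, m↔n.

organ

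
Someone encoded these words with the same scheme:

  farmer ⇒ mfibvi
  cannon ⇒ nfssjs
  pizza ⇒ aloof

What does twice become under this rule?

qplnv

f(5)→m(12) and a(0)→f(5) fit y≡17x+5 (mod 26); the inverse of 17 mod 26 is 23. Each letter's alphabet position (a=0..z=25) is mapped through 17·x+5 mod 26 — an affine cipher.
For twice: t(19)→17·19+5≡16=q; w(22)→17·22+5≡15=p; i(8)→17·8+5≡11=l; c(2)→17·2+5≡13=n; e(4)→17·4+5≡21=v (all mod 26).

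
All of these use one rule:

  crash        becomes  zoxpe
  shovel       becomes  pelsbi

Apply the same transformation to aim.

Compare letters: c→z is +23, r→o is +23, a→x is +23 — a constant shift. Each letter is shifted forward by 23 in the alphabet (a Caesar shift of +23).
On aim: a+23=x, i+23=f, m+23=j.

xfj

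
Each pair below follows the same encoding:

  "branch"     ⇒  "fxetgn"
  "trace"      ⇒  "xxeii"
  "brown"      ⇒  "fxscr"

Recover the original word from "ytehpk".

unable

Shifts by position in branch: pos 0: b→f (+4), pos 1: r→x (+6), pos 2: a→e (+4), pos 3: n→t (+6) — repeating every 2. A repeating key of period 2 is used — shifts +4, +6 over and over.
Undoing it on ytehpk: y−4=u, t−6=n, e−4=a, h−6=b, p−4=l, k−6=e.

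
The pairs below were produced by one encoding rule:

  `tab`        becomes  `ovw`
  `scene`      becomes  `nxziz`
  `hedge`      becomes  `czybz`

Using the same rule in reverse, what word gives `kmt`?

pry

This is a Caesar cipher with shift 21.
Reversing it on kmt: k−21=p, m−21=r, t−21=y.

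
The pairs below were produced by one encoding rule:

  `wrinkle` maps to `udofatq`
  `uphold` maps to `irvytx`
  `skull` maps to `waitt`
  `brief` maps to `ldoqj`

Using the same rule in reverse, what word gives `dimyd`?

w(22)→u(20) and r(17)→d(3) fit y≡19x+18 (mod 26); the inverse of 19 mod 26 is 11. This is an affine cipher: with a=0,…,z=25, each position x becomes (19x+18) mod 26.
Undoing it on dimyd: d(3)→11·(3−18)≡17=r; i(8)→11·(8−18)≡20=u; m(12)→11·(12−18)≡12=m; y(24)→11·(24−18)≡14=o; d(3)→11·(3−18)≡17=r (all mod 26).

rumor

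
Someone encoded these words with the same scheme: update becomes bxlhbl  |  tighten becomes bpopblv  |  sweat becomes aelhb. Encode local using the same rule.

The shift depends on letter class: consonant p→x is +8, but vowel u→b is +7. Vowels shift forward by 7 and consonants shift forward by 8.
For local: l(cons)+8=t, o(vowel)+7=v, c(cons)+8=k, a(vowel)+7=h, l(cons)+8=t.

tvkht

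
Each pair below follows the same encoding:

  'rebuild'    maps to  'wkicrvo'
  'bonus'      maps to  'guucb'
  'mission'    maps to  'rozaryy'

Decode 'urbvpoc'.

plunger

Each letter shifts forward by (position + 5), i.e. 5, 6, 7, … — the shift grows by one for each successive letter.
Decoding urbvpoc: u−5=p, r−6=l, b−7=u, v−8=n, p−9=g, o−10=e, c−11=r.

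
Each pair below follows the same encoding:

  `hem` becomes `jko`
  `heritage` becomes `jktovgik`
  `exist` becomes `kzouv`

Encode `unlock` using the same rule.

Vowels shift forward by 6 and consonants shift forward by 2.
Applying it to unlock: u(vowel)+6=a, n(cons)+2=p, l(cons)+2=n, o(vowel)+6=u, c(cons)+2=e, k(cons)+2=m.

apnuem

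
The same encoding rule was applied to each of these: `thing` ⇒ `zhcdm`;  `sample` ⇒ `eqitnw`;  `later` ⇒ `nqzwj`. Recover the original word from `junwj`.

ruler

Treating letters as 0–25, the rule is x ↦ 21x + 16 (mod 26).
Reversing it on junwj: j(9)→5·(9−16)≡17=r; u(20)→5·(20−16)≡20=u; n(13)→5·(13−16)≡11=l; w(22)→5·(22−16)≡4=e; j(9)→5·(9−16)≡17=r (all mod 26).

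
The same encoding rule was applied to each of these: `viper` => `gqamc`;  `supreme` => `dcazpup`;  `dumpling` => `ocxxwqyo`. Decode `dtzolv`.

slogan

Shifts by position in viper: pos 0: v→g (+11), pos 1: i→q (+8), pos 2: p→a (+11), pos 3: e→m (+8) — repeating every 2. A repeating key of period 2 is used — shifts +11, +8 over and over.
Reversing it on dtzolv: d−11=s, t−8=l, z−11=o, o−8=g, l−11=a, v−8=n.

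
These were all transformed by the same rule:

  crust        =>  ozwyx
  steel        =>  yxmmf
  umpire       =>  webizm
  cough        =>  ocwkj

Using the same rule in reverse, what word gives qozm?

acre

c(2)→o(14) and r(17)→z(25) fit y≡25x+16 (mod 26); the inverse of 25 mod 26 is 25. This is an affine cipher: with a=0,…,z=25, each position x becomes (25x+16) mod 26.
Reversing it on qozm: q(16)→25·(16−16)≡0=a; o(14)→25·(14−16)≡2=c; z(25)→25·(25−16)≡17=r; m(12)→25·(12−16)≡4=e (all mod 26).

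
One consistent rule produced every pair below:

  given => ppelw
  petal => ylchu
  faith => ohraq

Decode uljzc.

least

Shifts by position in given: pos 0: g→p (+9), pos 1: i→p (+7), pos 2: v→e (+9), pos 3: e→l (+7) — repeating every 2. It's a Vigenère-style cipher with numeric key [9,7]: position i shifts by key[i mod 2].
Undoing it on uljzc: u−9=l, l−7=e, j−9=a, z−7=s, c−9=t.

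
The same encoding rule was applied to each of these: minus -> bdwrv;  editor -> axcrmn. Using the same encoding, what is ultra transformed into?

jacud

The word is reversed, then every letter is shifted forward by 9.
On ultra: reverse → artlu; then shift: a+9=j, r+9=a, t+9=c, l+9=u, u+9=d.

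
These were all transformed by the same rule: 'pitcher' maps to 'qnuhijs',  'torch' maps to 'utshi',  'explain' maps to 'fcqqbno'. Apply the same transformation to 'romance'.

It's a Vigenère-style cipher with numeric key [1,5]: position i shifts by key[i mod 2].
On romance: r+1=s, o+5=t, m+1=n, a+5=f, n+1=o, c+5=h, e+1=f.

stnfohf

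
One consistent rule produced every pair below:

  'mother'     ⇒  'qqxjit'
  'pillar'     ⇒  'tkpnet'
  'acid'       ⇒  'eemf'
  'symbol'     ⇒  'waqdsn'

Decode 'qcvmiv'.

Shifts by position in mother: pos 0: m→q (+4), pos 1: o→q (+2), pos 2: t→x (+4), pos 3: h→j (+2) — repeating every 2. A repeating key of period 2 is used — shifts +4, +2 over and over.
Decoding qcvmiv: q−4=m, c−2=a, v−4=r, m−2=k, i−4=e, v−2=t.

market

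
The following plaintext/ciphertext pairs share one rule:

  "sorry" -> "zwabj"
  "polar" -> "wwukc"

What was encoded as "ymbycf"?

resort

In sorry: s→z is +7, o→w is +8, r→a is +9, r→b is +10 — the shift increases by 1 each position. The shift increases by 1 at each position, starting from +7: 7, 8, 9, ….
Undoing it on ymbycf: y−7=r, m−8=e, b−9=s, y−10=o, c−11=r, f−12=t.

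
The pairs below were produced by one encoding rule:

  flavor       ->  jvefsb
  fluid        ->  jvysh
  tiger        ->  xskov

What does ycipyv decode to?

useful

Shifts by position in flavor: pos 0: f→j (+4), pos 1: l→v (+10), pos 2: a→e (+4), pos 3: v→f (+10) — repeating every 2. It's a Vigenère-style cipher with numeric key [4,10]: position i shifts by key[i mod 2].
Reversing it on ycipyv: y−4=u, c−10=s, i−4=e, p−10=f, y−4=u, v−10=l.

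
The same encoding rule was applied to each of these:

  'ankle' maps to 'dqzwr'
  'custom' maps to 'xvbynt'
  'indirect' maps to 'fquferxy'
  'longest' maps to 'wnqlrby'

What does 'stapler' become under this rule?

a(0)→d(3) and n(13)→q(16) fit y≡23x+3 (mod 26); the inverse of 23 mod 26 is 17. Each letter's alphabet position (a=0..z=25) is mapped through 23·x+3 mod 26 — an affine cipher.
On stapler: s(18)→23·18+3≡1=b; t(19)→23·19+3≡24=y; a(0)→23·0+3≡3=d; p(15)→23·15+3≡10=k; l(11)→23·11+3≡22=w; e(4)→23·4+3≡17=r; r(17)→23·17+3≡4=e (all mod 26).

bydkwre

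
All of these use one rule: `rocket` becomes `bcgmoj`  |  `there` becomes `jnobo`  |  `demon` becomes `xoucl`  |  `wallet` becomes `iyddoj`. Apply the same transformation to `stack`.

r(17)→b(1) and o(14)→c(2) fit y≡17x+24 (mod 26); the inverse of 17 mod 26 is 23. This is an affine cipher: with a=0,…,z=25, each position x becomes (17x+24) mod 26.
Applying it to stack: s(18)→17·18+24≡18=s; t(19)→17·19+24≡9=j; a(0)→17·0+24≡24=y; c(2)→17·2+24≡6=g; k(10)→17·10+24≡12=m (all mod 26).

sjygm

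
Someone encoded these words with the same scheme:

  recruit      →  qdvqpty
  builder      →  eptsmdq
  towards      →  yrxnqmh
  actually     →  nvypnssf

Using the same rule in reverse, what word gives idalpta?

penguin

r(17)→q(16) and e(4)→d(3) fit y≡17x+13 (mod 26); the inverse of 17 mod 26 is 23. This is an affine cipher: with a=0,…,z=25, each position x becomes (17x+13) mod 26.
Undoing it on idalpta: i(8)→23·(8−13)≡15=p; d(3)→23·(3−13)≡4=e; a(0)→23·(0−13)≡13=n; l(11)→23·(11−13)≡6=g; p(15)→23·(15−13)≡20=u; t(19)→23·(19−13)≡8=i; a(0)→23·(0−13)≡13=n (all mod 26).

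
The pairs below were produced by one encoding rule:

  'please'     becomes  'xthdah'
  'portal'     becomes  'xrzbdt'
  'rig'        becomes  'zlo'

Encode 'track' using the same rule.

bzdks

The rule splits by letter class: vowels +3, consonants +8.
On track: t(cons)+8=b, r(cons)+8=z, a(vowel)+3=d, c(cons)+8=k, k(cons)+8=s.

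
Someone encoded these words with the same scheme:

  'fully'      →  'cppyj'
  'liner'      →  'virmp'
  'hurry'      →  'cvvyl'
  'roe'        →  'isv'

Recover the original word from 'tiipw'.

sleep

The output letters match the input read backwards, each shifted +4: fully reversed is ylluf. The word is reversed, then every letter is shifted forward by 4.
Reversing it on tiipw: shift back: t−4=p, i−4=e, i−4=e, p−4=l, w−4=s → peels; then reverse → sleep.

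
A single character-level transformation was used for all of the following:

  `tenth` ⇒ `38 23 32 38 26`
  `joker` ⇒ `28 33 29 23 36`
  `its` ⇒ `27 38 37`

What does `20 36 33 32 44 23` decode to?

t is letter #20 and maps to 38: an offset of 18. The number is (letter's place in the alphabet, a=1) + 18.
Reversing it on 20 36 33 32 44 23: 20→(20−18)÷1=2=b, 36→(36−18)÷1=18=r, 33→(33−18)÷1=15=o, 32→(32−18)÷1=14=n, 44→(44−18)÷1=26=z, 23→(23−18)÷1=5=e.

bronze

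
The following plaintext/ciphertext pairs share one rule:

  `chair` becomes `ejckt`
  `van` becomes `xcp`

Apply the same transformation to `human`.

Compare letters: c→e is +2, h→j is +2, a→c is +2 — a constant shift. This is a Caesar cipher with shift 2.
On human: h+2=j, u+2=w, m+2=o, a+2=c, n+2=p.

jwocp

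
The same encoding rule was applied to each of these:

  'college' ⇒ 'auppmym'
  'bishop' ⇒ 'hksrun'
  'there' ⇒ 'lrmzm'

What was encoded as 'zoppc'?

rally

Treating letters as 0–25, the rule is x ↦ 19x + 14 (mod 26).
Decoding zoppc: z(25)→11·(25−14)≡17=r; o(14)→11·(14−14)≡0=a; p(15)→11·(15−14)≡11=l; p(15)→11·(15−14)≡11=l; c(2)→11·(2−14)≡24=y (all mod 26).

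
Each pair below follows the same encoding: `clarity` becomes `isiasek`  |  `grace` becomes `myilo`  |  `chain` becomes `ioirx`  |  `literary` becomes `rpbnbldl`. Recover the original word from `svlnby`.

In clarity: c→i is +6, l→s is +7, a→i is +8, r→a is +9 — the shift increases by 1 each position. Letter i (0-indexed) is shifted by i+6, so successive shifts are 6, 7, 8, ….
Undoing it on svlnby: s−6=m, v−7=o, l−8=d, n−9=e, b−10=r, y−11=n.

modern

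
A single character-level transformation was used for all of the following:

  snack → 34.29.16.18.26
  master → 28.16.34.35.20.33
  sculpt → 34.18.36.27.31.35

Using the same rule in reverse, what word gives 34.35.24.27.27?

Each letter is replaced by its alphabet position (a=1..z=26) + 15.
Decoding 34.35.24.27.27: 34→(34−15)÷1=19=s, 35→(35−15)÷1=20=t, 24→(24−15)÷1=9=i, 27→(27−15)÷1=12=l, 27→(27−15)÷1=12=l.

still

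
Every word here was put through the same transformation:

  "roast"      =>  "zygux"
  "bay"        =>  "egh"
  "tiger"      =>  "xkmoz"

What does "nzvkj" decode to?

The output letters match the input read backwards, each shifted +6: roast reversed is tsaor. Read the word backwards and shift each letter +6.
Reversing it on nzvkj: shift back: n−6=h, z−6=t, v−6=p, k−6=e, j−6=d → htped; then reverse → depth.

depth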